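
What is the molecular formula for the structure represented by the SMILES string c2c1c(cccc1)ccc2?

C10H8

Heavy atoms from the SMILES: 10 C.
Implicit hydrogens by atom environment:
  8 × C (aromatic): 1 H each → 8
  2 × C (aromatic): no H
  Total hydrogens = 8.
Molecular formula: C10H8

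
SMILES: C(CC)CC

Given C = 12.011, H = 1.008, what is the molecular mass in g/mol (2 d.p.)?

72.15

Molecular formula: C5H12.
M = 5×12.011 + 12×1.008 = 72.15 g/mol.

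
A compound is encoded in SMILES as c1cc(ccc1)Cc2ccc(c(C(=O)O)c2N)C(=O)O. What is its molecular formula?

Heavy atoms from the SMILES: 15 C, 1 N, 4 O.
Implicit hydrogens by atom environment:
  7 × C (aromatic): 1 H each → 7
  5 × C (aromatic): no H
  2 × C: no H
  2 × O: 1 H each → 2
  2 × O: no H
  1 × C: 2 H
  1 × N: 2 H
  Total hydrogens = 13.
Molecular formula: C15H13NO4

C15H13NO4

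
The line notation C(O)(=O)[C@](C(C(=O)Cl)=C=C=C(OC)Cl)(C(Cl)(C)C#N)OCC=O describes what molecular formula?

Heavy atoms from the SMILES: 13 C, 3 Cl, 1 N, 6 O.
Implicit hydrogens by atom environment:
  9 × C: no H
  5 × O: no H
  3 × Cl: no H
  2 × C: 3 H each → 6
  1 × C: 2 H
  1 × C: 1 H
  1 × N: no H
  1 × O: 1 H
  Total hydrogens = 10.
Molecular formula: C13H10Cl3NO6

C13H10Cl3NO6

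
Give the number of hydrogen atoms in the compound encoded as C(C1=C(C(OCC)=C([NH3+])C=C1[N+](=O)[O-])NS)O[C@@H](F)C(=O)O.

Hydrogens are implicit in SMILES; fill each atom to its normal valence:
  5 × C (aromatic): no H
  4 × O: no H
  2 × C: 2 H each → 4
  1 × C: 3 H
  1 × C (aromatic): 1 H
  1 × C: 1 H
  1 × C: no H
  1 × F: no H
  1 × N (charge +1): 3 H
  1 × N: 1 H
  1 × N (charge +1): no H
  1 × O: 1 H
  1 × O (charge -1): no H
  1 × S: 1 H
  Total hydrogens = 15.

15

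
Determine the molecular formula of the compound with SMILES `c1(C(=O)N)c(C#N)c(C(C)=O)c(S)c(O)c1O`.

Heavy atoms from the SMILES: 10 C, 2 N, 4 O, 1 S.
Implicit hydrogens by atom environment:
  6 × C (aromatic): no H
  3 × C: no H
  2 × O: 1 H each → 2
  2 × O: no H
  1 × C: 3 H
  1 × N: 2 H
  1 × N: no H
  1 × S: 1 H
  Total hydrogens = 8.
Molecular formula: C10H8N2O4S

C10H8N2O4S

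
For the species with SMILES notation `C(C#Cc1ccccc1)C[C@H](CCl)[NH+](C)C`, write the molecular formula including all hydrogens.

Heavy atoms from the SMILES: 14 C, 1 Cl, 1 N.
Implicit hydrogens by atom environment:
  5 × C (aromatic): 1 H each → 5
  3 × C: 2 H each → 6
  2 × C: 3 H each → 6
  2 × C: no H
  1 × C: 1 H
  1 × C (aromatic): no H
  1 × Cl: no H
  1 × N (charge +1): 1 H
  Total hydrogens = 19.
Net charge +1.
Molecular formula: C14H19ClN+

C14H19ClN+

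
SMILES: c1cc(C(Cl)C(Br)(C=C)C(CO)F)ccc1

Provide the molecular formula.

Heavy atoms from the SMILES: 1 Br, 12 C, 1 Cl, 1 F, 1 O.
Implicit hydrogens by atom environment:
  5 × C (aromatic): 1 H each → 5
  3 × C: 1 H each → 3
  2 × C: 2 H each → 4
  1 × Br: no H
  1 × C: no H
  1 × C (aromatic): no H
  1 × Cl: no H
  1 × F: no H
  1 × O: 1 H
  Total hydrogens = 13.
Molecular formula: C12H13BrClFO

C12H13BrClFO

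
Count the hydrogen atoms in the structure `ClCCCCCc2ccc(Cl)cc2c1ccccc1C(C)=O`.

Hydrogens are implicit in SMILES; fill each atom to its normal valence:
  7 × C (aromatic): 1 H each → 7
  5 × C: 2 H each → 10
  5 × C (aromatic): no H
  2 × Cl: no H
  1 × C: 3 H
  1 × C: no H
  1 × O: no H
  Total hydrogens = 20.

20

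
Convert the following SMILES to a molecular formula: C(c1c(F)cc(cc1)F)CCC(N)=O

C10H11F2NO

Heavy atoms from the SMILES: 10 C, 2 F, 1 N, 1 O.
Implicit hydrogens by atom environment:
  3 × C: 2 H each → 6
  3 × C (aromatic): 1 H each → 3
  3 × C (aromatic): no H
  2 × F: no H
  1 × C: no H
  1 × N: 2 H
  1 × O: no H
  Total hydrogens = 11.
Molecular formula: C10H11F2NO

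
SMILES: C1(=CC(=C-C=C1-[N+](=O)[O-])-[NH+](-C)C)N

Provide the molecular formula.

C8H12N3O2+

Heavy atoms from the SMILES: 8 C, 3 N, 2 O.
Implicit hydrogens by atom environment:
  3 × C (aromatic): 1 H each → 3
  3 × C (aromatic): no H
  2 × C: 3 H each → 6
  1 × N: 2 H
  1 × N (charge +1): 1 H
  1 × N (charge +1): no H
  1 × O: no H
  1 × O (charge -1): no H
  Total hydrogens = 12.
Net charge +1.
Molecular formula: C8H12N3O2+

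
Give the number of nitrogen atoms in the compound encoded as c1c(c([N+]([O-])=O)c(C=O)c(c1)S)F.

1

The symbol for nitrogen appears 1 time in the SMILES.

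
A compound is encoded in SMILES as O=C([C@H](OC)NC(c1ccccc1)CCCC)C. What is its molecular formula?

C15H23NO2

Heavy atoms from the SMILES: 15 C, 1 N, 2 O.
Implicit hydrogens by atom environment:
  5 × C (aromatic): 1 H each → 5
  3 × C: 3 H each → 9
  3 × C: 2 H each → 6
  2 × C: 1 H each → 2
  2 × O: no H
  1 × C: no H
  1 × C (aromatic): no H
  1 × N: 1 H
  Total hydrogens = 23.
Molecular formula: C15H23NO2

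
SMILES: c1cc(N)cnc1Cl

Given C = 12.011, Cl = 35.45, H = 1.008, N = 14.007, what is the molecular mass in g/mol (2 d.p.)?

Molecular formula: C5H5ClN2.
M = 5×12.011 + 1×35.45 + 5×1.008 + 2×14.007 = 128.56 g/mol.

128.56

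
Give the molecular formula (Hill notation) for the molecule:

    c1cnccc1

C5H5N

Heavy atoms from the SMILES: 5 C, 1 N.
Implicit hydrogens by atom environment:
  5 × C (aromatic): 1 H each → 5
  1 × N (aromatic): no H
  Total hydrogens = 5.
Molecular formula: C5H5N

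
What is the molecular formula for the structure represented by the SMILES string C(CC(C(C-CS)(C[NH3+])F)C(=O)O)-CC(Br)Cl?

C10H19BrClFNO2S+

Heavy atoms from the SMILES: 1 Br, 10 C, 1 Cl, 1 F, 1 N, 2 O, 1 S.
Implicit hydrogens by atom environment:
  6 × C: 2 H each → 12
  2 × C: 1 H each → 2
  2 × C: no H
  1 × Br: no H
  1 × Cl: no H
  1 × F: no H
  1 × N (charge +1): 3 H
  1 × O: 1 H
  1 × O: no H
  1 × S: 1 H
  Total hydrogens = 19.
Net charge +1.
Molecular formula: C10H19BrClFNO2S+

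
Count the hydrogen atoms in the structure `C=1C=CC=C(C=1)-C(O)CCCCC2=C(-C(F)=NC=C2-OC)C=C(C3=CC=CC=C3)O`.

Hydrogens are implicit in SMILES; fill each atom to its normal valence:
  11 × C (aromatic): 1 H each → 11
  6 × C (aromatic): no H
  4 × C: 2 H each → 8
  2 × C: 1 H each → 2
  2 × O: 1 H each → 2
  1 × C: 3 H
  1 × C: no H
  1 × F: no H
  1 × N (aromatic): no H
  1 × O: no H
  Total hydrogens = 26.

26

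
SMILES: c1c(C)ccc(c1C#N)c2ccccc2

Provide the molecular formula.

Heavy atoms from the SMILES: 14 C, 1 N.
Implicit hydrogens by atom environment:
  8 × C (aromatic): 1 H each → 8
  4 × C (aromatic): no H
  1 × C: 3 H
  1 × C: no H
  1 × N: no H
  Total hydrogens = 11.
Molecular formula: C14H11N

C14H11N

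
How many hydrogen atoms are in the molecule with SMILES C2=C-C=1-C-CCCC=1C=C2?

12

Hydrogens are implicit in SMILES; fill each atom to its normal valence:
  4 × C: 2 H each → 8
  4 × C (aromatic): 1 H each → 4
  2 × C (aromatic): no H
  Total hydrogens = 12.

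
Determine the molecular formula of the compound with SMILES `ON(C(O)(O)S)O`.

Heavy atoms from the SMILES: 1 C, 1 N, 4 O, 1 S.
Implicit hydrogens by atom environment:
  4 × O: 1 H each → 4
  1 × C: no H
  1 × N: no H
  1 × S: 1 H
  Total hydrogens = 5.
Molecular formula: CH5NO4S

CH5NO4S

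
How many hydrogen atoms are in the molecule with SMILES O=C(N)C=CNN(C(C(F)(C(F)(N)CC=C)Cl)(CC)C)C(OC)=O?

Hydrogens are implicit in SMILES; fill each atom to its normal valence:
  5 × C: no H
  3 × C: 3 H each → 9
  3 × C: 2 H each → 6
  3 × C: 1 H each → 3
  3 × O: no H
  2 × F: no H
  2 × N: 2 H each → 4
  1 × Cl: no H
  1 × N: 1 H
  1 × N: no H
  Total hydrogens = 23.

23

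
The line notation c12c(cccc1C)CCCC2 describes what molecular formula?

C11H14

Heavy atoms from the SMILES: 11 C.
Implicit hydrogens by atom environment:
  4 × C: 2 H each → 8
  3 × C (aromatic): 1 H each → 3
  3 × C (aromatic): no H
  1 × C: 3 H
  Total hydrogens = 14.
Molecular formula: C11H14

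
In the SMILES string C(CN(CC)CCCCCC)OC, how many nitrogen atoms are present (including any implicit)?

The symbol for nitrogen appears 1 time in the SMILES.

1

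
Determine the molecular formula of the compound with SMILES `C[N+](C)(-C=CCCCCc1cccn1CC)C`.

C15H27N2+

Heavy atoms from the SMILES: 15 C, 2 N.
Implicit hydrogens by atom environment:
  5 × C: 2 H each → 10
  4 × C: 3 H each → 12
  3 × C (aromatic): 1 H each → 3
  2 × C: 1 H each → 2
  1 × C (aromatic): no H
  1 × N (aromatic): no H
  1 × N (charge +1): no H
  Total hydrogens = 27.
Net charge +1.
Molecular formula: C15H27N2+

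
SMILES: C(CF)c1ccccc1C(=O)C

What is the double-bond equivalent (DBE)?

5

Molecular formula from the SMILES: C10H11FO.
DoU = (2C + 2 + N − H − X)/2 = (2·10 + 2 + 0 − 11 − 1)/2 = 10/2 = 5.
(Structurally: 1 ring(s) + 4 π bond(s) = 5.)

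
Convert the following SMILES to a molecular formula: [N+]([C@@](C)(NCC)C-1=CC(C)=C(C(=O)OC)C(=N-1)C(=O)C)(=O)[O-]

Heavy atoms from the SMILES: 14 C, 3 N, 5 O.
Implicit hydrogens by atom environment:
  5 × C: 3 H each → 15
  4 × C (aromatic): no H
  4 × O: no H
  3 × C: no H
  1 × C: 2 H
  1 × C (aromatic): 1 H
  1 × N: 1 H
  1 × N (aromatic): no H
  1 × N (charge +1): no H
  1 × O (charge -1): no H
  Total hydrogens = 19.
Molecular formula: C14H19N3O5

C14H19N3O5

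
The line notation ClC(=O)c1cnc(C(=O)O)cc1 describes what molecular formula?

Heavy atoms from the SMILES: 7 C, 1 Cl, 1 N, 3 O.
Implicit hydrogens by atom environment:
  3 × C (aromatic): 1 H each → 3
  2 × C (aromatic): no H
  2 × C: no H
  2 × O: no H
  1 × Cl: no H
  1 × N (aromatic): no H
  1 × O: 1 H
  Total hydrogens = 4.
Molecular formula: C7H4ClNO3

C7H4ClNO3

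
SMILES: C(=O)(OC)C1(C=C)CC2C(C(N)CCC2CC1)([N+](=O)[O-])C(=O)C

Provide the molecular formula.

Heavy atoms from the SMILES: 16 C, 2 N, 5 O.
Implicit hydrogens by atom environment:
  6 × C: 2 H each → 12
  4 × C: 1 H each → 4
  4 × C: no H
  4 × O: no H
  2 × C: 3 H each → 6
  1 × N: 2 H
  1 × N (charge +1): no H
  1 × O (charge -1): no H
  Total hydrogens = 24.
Molecular formula: C16H24N2O5

C16H24N2O5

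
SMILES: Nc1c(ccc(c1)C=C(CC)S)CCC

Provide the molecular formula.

C13H19NS

Heavy atoms from the SMILES: 13 C, 1 N, 1 S.
Implicit hydrogens by atom environment:
  3 × C: 2 H each → 6
  3 × C (aromatic): 1 H each → 3
  3 × C (aromatic): no H
  2 × C: 3 H each → 6
  1 × C: 1 H
  1 × C: no H
  1 × N: 2 H
  1 × S: 1 H
  Total hydrogens = 19.
Molecular formula: C13H19NS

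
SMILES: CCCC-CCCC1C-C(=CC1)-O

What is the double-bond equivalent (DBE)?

Molecular formula from the SMILES: C12H22O.
DoU = (2C + 2 + N − H − X)/2 = (2·12 + 2 + 0 − 22 − 0)/2 = 4/2 = 2.
(Structurally: 1 ring(s) + 1 π bond(s) = 2.)

2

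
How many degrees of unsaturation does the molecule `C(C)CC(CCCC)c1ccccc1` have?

Molecular formula from the SMILES: C14H22.
DoU = (2C + 2 + N − H − X)/2 = (2·14 + 2 + 0 − 22 − 0)/2 = 8/2 = 4.
(Structurally: 1 ring(s) + 3 π bond(s) = 4.)

4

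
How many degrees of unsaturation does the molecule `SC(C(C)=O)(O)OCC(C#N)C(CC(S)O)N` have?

3

Molecular formula from the SMILES: C9H16N2O4S2.
DoU = (2C + 2 + N − H − X)/2 = (2·9 + 2 + 2 − 16 − 0)/2 = 6/2 = 3.
(Structurally: 0 ring(s) + 3 π bond(s) = 3.)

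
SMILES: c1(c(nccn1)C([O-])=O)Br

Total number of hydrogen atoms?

Hydrogens are implicit in SMILES; fill each atom to its normal valence:
  2 × C (aromatic): 1 H each → 2
  2 × C (aromatic): no H
  2 × N (aromatic): no H
  1 × Br: no H
  1 × C: no H
  1 × O: no H
  1 × O (charge -1): no H
  Total hydrogens = 2.

2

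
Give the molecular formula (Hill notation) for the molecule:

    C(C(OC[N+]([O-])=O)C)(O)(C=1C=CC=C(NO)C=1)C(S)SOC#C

C13H16N2O6S2

Heavy atoms from the SMILES: 13 C, 2 N, 6 O, 2 S.
Implicit hydrogens by atom environment:
  4 × C (aromatic): 1 H each → 4
  3 × C: 1 H each → 3
  3 × O: no H
  2 × C: no H
  2 × C (aromatic): no H
  2 × O: 1 H each → 2
  1 × C: 3 H
  1 × C: 2 H
  1 × N: 1 H
  1 × N (charge +1): no H
  1 × O (charge -1): no H
  1 × S: 1 H
  1 × S: no H
  Total hydrogens = 16.
Molecular formula: C13H16N2O6S2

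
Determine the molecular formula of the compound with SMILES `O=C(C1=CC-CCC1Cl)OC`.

Heavy atoms from the SMILES: 8 C, 1 Cl, 2 O.
Implicit hydrogens by atom environment:
  3 × C: 2 H each → 6
  2 × C: 1 H each → 2
  2 × C: no H
  2 × O: no H
  1 × C: 3 H
  1 × Cl: no H
  Total hydrogens = 11.
Molecular formula: C8H11ClO2

C8H11ClO2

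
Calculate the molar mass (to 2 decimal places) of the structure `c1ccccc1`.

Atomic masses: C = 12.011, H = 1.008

Molecular formula: C6H6.
M = 6×12.011 + 6×1.008 = 78.11 g/mol.

78.11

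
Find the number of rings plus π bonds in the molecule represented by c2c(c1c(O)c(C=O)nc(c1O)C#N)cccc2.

Molecular formula from the SMILES: C13H8N2O3.
DoU = (2C + 2 + N − H − X)/2 = (2·13 + 2 + 2 − 8 − 0)/2 = 22/2 = 11.
(Structurally: 2 ring(s) + 9 π bond(s) = 11.)

11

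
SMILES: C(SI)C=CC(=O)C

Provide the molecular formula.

C5H7IOS

Heavy atoms from the SMILES: 5 C, 1 I, 1 O, 1 S.
Implicit hydrogens by atom environment:
  2 × C: 1 H each → 2
  1 × C: 3 H
  1 × C: 2 H
  1 × C: no H
  1 × I: no H
  1 × O: no H
  1 × S: no H
  Total hydrogens = 7.
Molecular formula: C5H7IOS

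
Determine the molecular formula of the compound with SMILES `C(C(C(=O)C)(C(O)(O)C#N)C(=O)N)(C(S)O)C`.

C9H14N2O5S

Heavy atoms from the SMILES: 9 C, 2 N, 5 O, 1 S.
Implicit hydrogens by atom environment:
  5 × C: no H
  3 × O: 1 H each → 3
  2 × C: 3 H each → 6
  2 × C: 1 H each → 2
  2 × O: no H
  1 × N: 2 H
  1 × N: no H
  1 × S: 1 H
  Total hydrogens = 14.
Molecular formula: C9H14N2O5S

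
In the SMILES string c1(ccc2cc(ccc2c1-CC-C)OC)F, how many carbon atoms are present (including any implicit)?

The symbol for carbon appears 14 times in the SMILES. Lowercase c denotes aromatic carbon and counts toward C.

14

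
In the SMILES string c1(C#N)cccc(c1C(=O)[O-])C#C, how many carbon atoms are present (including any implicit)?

10

The symbol for carbon appears 10 times in the SMILES. Lowercase c denotes aromatic carbon and counts toward C.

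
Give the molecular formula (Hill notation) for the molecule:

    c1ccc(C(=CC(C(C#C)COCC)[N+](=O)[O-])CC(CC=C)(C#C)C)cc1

Heavy atoms from the SMILES: 23 C, 1 N, 3 O.
Implicit hydrogens by atom environment:
  6 × C: 1 H each → 6
  5 × C: 2 H each → 10
  5 × C (aromatic): 1 H each → 5
  4 × C: no H
  2 × C: 3 H each → 6
  2 × O: no H
  1 × C (aromatic): no H
  1 × N (charge +1): no H
  1 × O (charge -1): no H
  Total hydrogens = 27.
Molecular formula: C23H27NO3

C23H27NO3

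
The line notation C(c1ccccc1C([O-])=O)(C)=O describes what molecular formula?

Heavy atoms from the SMILES: 9 C, 3 O.
Implicit hydrogens by atom environment:
  4 × C (aromatic): 1 H each → 4
  2 × C (aromatic): no H
  2 × C: no H
  2 × O: no H
  1 × C: 3 H
  1 × O (charge -1): no H
  Total hydrogens = 7.
Net charge -1.
Molecular formula: C9H7O3-

C9H7O3-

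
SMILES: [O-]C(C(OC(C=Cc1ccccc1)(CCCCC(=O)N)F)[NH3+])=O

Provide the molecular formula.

C16H21FN2O4

Heavy atoms from the SMILES: 16 C, 1 F, 2 N, 4 O.
Implicit hydrogens by atom environment:
  5 × C (aromatic): 1 H each → 5
  4 × C: 2 H each → 8
  3 × C: 1 H each → 3
  3 × C: no H
  3 × O: no H
  1 × C (aromatic): no H
  1 × F: no H
  1 × N (charge +1): 3 H
  1 × N: 2 H
  1 × O (charge -1): no H
  Total hydrogens = 21.
Molecular formula: C16H21FN2O4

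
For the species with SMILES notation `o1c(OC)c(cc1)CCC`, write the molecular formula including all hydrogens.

C8H12O2

Heavy atoms from the SMILES: 8 C, 2 O.
Implicit hydrogens by atom environment:
  2 × C: 3 H each → 6
  2 × C: 2 H each → 4
  2 × C (aromatic): 1 H each → 2
  2 × C (aromatic): no H
  1 × O (aromatic): no H
  1 × O: no H
  Total hydrogens = 12.
Molecular formula: C8H12O2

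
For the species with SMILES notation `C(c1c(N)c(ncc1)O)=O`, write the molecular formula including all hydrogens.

Heavy atoms from the SMILES: 6 C, 2 N, 2 O.
Implicit hydrogens by atom environment:
  3 × C (aromatic): no H
  2 × C (aromatic): 1 H each → 2
  1 × C: 1 H
  1 × N: 2 H
  1 × N (aromatic): no H
  1 × O: 1 H
  1 × O: no H
  Total hydrogens = 6.
Molecular formula: C6H6N2O2

C6H6N2O2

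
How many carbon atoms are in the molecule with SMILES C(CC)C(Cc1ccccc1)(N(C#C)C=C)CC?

The symbol for carbon appears 17 times in the SMILES. Lowercase c denotes aromatic carbon and counts toward C.

17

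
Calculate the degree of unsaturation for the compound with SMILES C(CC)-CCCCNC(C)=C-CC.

Molecular formula from the SMILES: C12H25N.
DoU = (2C + 2 + N − H − X)/2 = (2·12 + 2 + 1 − 25 − 0)/2 = 2/2 = 1.
(Structurally: 0 ring(s) + 1 π bond(s) = 1.)

1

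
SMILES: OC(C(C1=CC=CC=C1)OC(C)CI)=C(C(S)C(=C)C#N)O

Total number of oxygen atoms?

3

The symbol for oxygen appears 3 times in the SMILES.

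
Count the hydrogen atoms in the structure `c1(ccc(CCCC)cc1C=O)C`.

16

Hydrogens are implicit in SMILES; fill each atom to its normal valence:
  3 × C: 2 H each → 6
  3 × C (aromatic): 1 H each → 3
  3 × C (aromatic): no H
  2 × C: 3 H each → 6
  1 × C: 1 H
  1 × O: no H
  Total hydrogens = 16.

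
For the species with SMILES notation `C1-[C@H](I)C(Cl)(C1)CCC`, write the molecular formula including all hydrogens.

Heavy atoms from the SMILES: 7 C, 1 Cl, 1 I.
Implicit hydrogens by atom environment:
  4 × C: 2 H each → 8
  1 × C: 3 H
  1 × C: 1 H
  1 × C: no H
  1 × Cl: no H
  1 × I: no H
  Total hydrogens = 12.
Molecular formula: C7H12ClI

C7H12ClI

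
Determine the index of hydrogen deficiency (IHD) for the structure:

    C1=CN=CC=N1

4

Molecular formula from the SMILES: C4H4N2.
DoU = (2C + 2 + N − H − X)/2 = (2·4 + 2 + 2 − 4 − 0)/2 = 8/2 = 4.
(Structurally: 1 ring(s) + 3 π bond(s) = 4.)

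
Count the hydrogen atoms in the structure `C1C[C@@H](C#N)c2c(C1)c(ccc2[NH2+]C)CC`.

19

Hydrogens are implicit in SMILES; fill each atom to its normal valence:
  4 × C: 2 H each → 8
  4 × C (aromatic): no H
  2 × C: 3 H each → 6
  2 × C (aromatic): 1 H each → 2
  1 × C: 1 H
  1 × C: no H
  1 × N (charge +1): 2 H
  1 × N: no H
  Total hydrogens = 19.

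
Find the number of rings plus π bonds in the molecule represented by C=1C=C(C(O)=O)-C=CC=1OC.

5

Molecular formula from the SMILES: C8H8O3.
DoU = (2C + 2 + N − H − X)/2 = (2·8 + 2 + 0 − 8 − 0)/2 = 10/2 = 5.
(Structurally: 1 ring(s) + 4 π bond(s) = 5.)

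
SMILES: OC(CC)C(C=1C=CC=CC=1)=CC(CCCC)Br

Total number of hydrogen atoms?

Hydrogens are implicit in SMILES; fill each atom to its normal valence:
  5 × C (aromatic): 1 H each → 5
  4 × C: 2 H each → 8
  3 × C: 1 H each → 3
  2 × C: 3 H each → 6
  1 × Br: no H
  1 × C: no H
  1 × C (aromatic): no H
  1 × O: 1 H
  Total hydrogens = 23.

23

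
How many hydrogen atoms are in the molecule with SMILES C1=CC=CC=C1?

6

Hydrogens are implicit in SMILES; fill each atom to its normal valence:
  6 × C (aromatic): 1 H each → 6
  Total hydrogens = 6.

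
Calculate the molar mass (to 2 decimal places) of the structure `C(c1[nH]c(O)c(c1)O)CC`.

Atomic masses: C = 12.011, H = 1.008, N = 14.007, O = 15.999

141.17

Molecular formula: C7H11NO2.
M = 7×12.011 + 11×1.008 + 1×14.007 + 2×15.999 = 141.17 g/mol.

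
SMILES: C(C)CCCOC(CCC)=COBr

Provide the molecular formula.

Heavy atoms from the SMILES: 1 Br, 10 C, 2 O.
Implicit hydrogens by atom environment:
  6 × C: 2 H each → 12
  2 × C: 3 H each → 6
  2 × O: no H
  1 × Br: no H
  1 × C: 1 H
  1 × C: no H
  Total hydrogens = 19.
Molecular formula: C10H19BrO2

C10H19BrO2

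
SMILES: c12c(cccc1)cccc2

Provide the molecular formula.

Heavy atoms from the SMILES: 10 C.
Implicit hydrogens by atom environment:
  8 × C (aromatic): 1 H each → 8
  2 × C (aromatic): no H
  Total hydrogens = 8.
Molecular formula: C10H8

C10H8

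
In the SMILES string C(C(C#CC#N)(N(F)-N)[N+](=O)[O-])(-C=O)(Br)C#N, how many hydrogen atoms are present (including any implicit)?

Hydrogens are implicit in SMILES; fill each atom to its normal valence:
  6 × C: no H
  3 × N: no H
  2 × O: no H
  1 × Br: no H
  1 × C: 1 H
  1 × F: no H
  1 × N: 2 H
  1 × N (charge +1): no H
  1 × O (charge -1): no H
  Total hydrogens = 3.

3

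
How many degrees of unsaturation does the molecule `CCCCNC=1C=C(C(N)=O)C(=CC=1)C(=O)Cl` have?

Molecular formula from the SMILES: C12H15ClN2O2.
DoU = (2C + 2 + N − H − X)/2 = (2·12 + 2 + 2 − 15 − 1)/2 = 12/2 = 6.
(Structurally: 1 ring(s) + 5 π bond(s) = 6.)

6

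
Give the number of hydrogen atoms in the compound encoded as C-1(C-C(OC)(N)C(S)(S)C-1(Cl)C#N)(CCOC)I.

Hydrogens are implicit in SMILES; fill each atom to its normal valence:
  5 × C: no H
  3 × C: 2 H each → 6
  2 × C: 3 H each → 6
  2 × O: no H
  2 × S: 1 H each → 2
  1 × Cl: no H
  1 × I: no H
  1 × N: 2 H
  1 × N: no H
  Total hydrogens = 16.

16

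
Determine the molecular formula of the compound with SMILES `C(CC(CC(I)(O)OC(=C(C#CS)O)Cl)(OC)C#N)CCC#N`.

C14H16ClIN2O4S

Heavy atoms from the SMILES: 14 C, 1 Cl, 1 I, 2 N, 4 O, 1 S.
Implicit hydrogens by atom environment:
  8 × C: no H
  5 × C: 2 H each → 10
  2 × N: no H
  2 × O: 1 H each → 2
  2 × O: no H
  1 × C: 3 H
  1 × Cl: no H
  1 × I: no H
  1 × S: 1 H
  Total hydrogens = 16.
Molecular formula: C14H16ClIN2O4S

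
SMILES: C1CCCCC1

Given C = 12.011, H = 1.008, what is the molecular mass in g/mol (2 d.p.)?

Molecular formula: C6H12.
M = 6×12.011 + 12×1.008 = 84.16 g/mol.

84.16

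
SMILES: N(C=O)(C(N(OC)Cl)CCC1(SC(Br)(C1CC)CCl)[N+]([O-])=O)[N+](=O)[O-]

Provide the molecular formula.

C11H17BrCl2N4O6S

Heavy atoms from the SMILES: 1 Br, 11 C, 2 Cl, 4 N, 6 O, 1 S.
Implicit hydrogens by atom environment:
  4 × C: 2 H each → 8
  4 × O: no H
  3 × C: 1 H each → 3
  2 × C: 3 H each → 6
  2 × C: no H
  2 × Cl: no H
  2 × N: no H
  2 × N (charge +1): no H
  2 × O (charge -1): no H
  1 × Br: no H
  1 × S: no H
  Total hydrogens = 17.
Molecular formula: C11H17BrCl2N4O6S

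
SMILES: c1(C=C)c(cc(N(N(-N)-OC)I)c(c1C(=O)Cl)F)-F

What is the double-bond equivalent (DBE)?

Molecular formula from the SMILES: C10H9ClF2IN3O2.
DoU = (2C + 2 + N − H − X)/2 = (2·10 + 2 + 3 − 9 − 4)/2 = 12/2 = 6.
(Structurally: 1 ring(s) + 5 π bond(s) = 6.)

6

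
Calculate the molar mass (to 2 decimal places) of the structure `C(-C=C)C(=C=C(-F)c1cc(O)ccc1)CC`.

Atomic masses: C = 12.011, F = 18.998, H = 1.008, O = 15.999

Molecular formula: C14H15FO.
M = 14×12.011 + 1×18.998 + 15×1.008 + 1×15.999 = 218.27 g/mol.

218.27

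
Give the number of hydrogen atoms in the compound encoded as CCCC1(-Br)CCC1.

Hydrogens are implicit in SMILES; fill each atom to its normal valence:
  5 × C: 2 H each → 10
  1 × Br: no H
  1 × C: 3 H
  1 × C: no H
  Total hydrogens = 13.

13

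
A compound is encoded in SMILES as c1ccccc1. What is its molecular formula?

C6H6

Heavy atoms from the SMILES: 6 C.
Implicit hydrogens by atom environment:
  6 × C (aromatic): 1 H each → 6
  Total hydrogens = 6.
Molecular formula: C6H6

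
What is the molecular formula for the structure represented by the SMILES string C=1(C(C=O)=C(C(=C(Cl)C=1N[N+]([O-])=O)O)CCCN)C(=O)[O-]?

C11H11ClN3O6-

Heavy atoms from the SMILES: 11 C, 1 Cl, 3 N, 6 O.
Implicit hydrogens by atom environment:
  6 × C (aromatic): no H
  3 × C: 2 H each → 6
  3 × O: no H
  2 × O (charge -1): no H
  1 × C: 1 H
  1 × C: no H
  1 × Cl: no H
  1 × N: 2 H
  1 × N: 1 H
  1 × N (charge +1): no H
  1 × O: 1 H
  Total hydrogens = 11.
Net charge -1.
Molecular formula: C11H11ClN3O6-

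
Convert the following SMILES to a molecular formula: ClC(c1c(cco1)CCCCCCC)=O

C12H17ClO2

Heavy atoms from the SMILES: 12 C, 1 Cl, 2 O.
Implicit hydrogens by atom environment:
  6 × C: 2 H each → 12
  2 × C (aromatic): 1 H each → 2
  2 × C (aromatic): no H
  1 × C: 3 H
  1 × C: no H
  1 × Cl: no H
  1 × O (aromatic): no H
  1 × O: no H
  Total hydrogens = 17.
Molecular formula: C12H17ClO2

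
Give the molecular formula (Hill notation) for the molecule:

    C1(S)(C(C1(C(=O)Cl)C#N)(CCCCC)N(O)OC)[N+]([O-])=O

Heavy atoms from the SMILES: 11 C, 1 Cl, 3 N, 5 O, 1 S.
Implicit hydrogens by atom environment:
  5 × C: no H
  4 × C: 2 H each → 8
  3 × O: no H
  2 × C: 3 H each → 6
  2 × N: no H
  1 × Cl: no H
  1 × N (charge +1): no H
  1 × O: 1 H
  1 × O (charge -1): no H
  1 × S: 1 H
  Total hydrogens = 16.
Molecular formula: C11H16ClN3O5S

C11H16ClN3O5S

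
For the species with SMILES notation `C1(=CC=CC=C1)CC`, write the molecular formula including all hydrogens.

Heavy atoms from the SMILES: 8 C.
Implicit hydrogens by atom environment:
  5 × C (aromatic): 1 H each → 5
  1 × C: 3 H
  1 × C: 2 H
  1 × C (aromatic): no H
  Total hydrogens = 10.
Molecular formula: C8H10

C8H10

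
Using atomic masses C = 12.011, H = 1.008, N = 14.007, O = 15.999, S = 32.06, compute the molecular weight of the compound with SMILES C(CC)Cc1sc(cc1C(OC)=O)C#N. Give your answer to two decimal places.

223.29

Molecular formula: C11H13NO2S.
M = 11×12.011 + 13×1.008 + 1×14.007 + 2×15.999 + 1×32.06 = 223.29 g/mol.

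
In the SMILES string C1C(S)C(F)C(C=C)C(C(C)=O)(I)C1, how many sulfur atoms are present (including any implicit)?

The symbol for sulfur appears 1 time in the SMILES.

1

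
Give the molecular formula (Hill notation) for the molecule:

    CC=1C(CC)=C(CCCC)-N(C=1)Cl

Heavy atoms from the SMILES: 11 C, 1 Cl, 1 N.
Implicit hydrogens by atom environment:
  4 × C: 2 H each → 8
  3 × C: 3 H each → 9
  3 × C (aromatic): no H
  1 × C (aromatic): 1 H
  1 × Cl: no H
  1 × N (aromatic): no H
  Total hydrogens = 18.
Molecular formula: C11H18ClN

C11H18ClN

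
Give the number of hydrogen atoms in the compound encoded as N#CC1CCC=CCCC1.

13

Hydrogens are implicit in SMILES; fill each atom to its normal valence:
  5 × C: 2 H each → 10
  3 × C: 1 H each → 3
  1 × C: no H
  1 × N: no H
  Total hydrogens = 13.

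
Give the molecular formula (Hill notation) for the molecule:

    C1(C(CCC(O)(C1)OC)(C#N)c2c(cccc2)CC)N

Heavy atoms from the SMILES: 16 C, 2 N, 2 O.
Implicit hydrogens by atom environment:
  4 × C: 2 H each → 8
  4 × C (aromatic): 1 H each → 4
  3 × C: no H
  2 × C: 3 H each → 6
  2 × C (aromatic): no H
  1 × C: 1 H
  1 × N: 2 H
  1 × N: no H
  1 × O: 1 H
  1 × O: no H
  Total hydrogens = 22.
Molecular formula: C16H22N2O2

C16H22N2O2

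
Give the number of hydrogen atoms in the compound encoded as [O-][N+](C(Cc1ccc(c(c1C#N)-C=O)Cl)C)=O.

Hydrogens are implicit in SMILES; fill each atom to its normal valence:
  4 × C (aromatic): no H
  2 × C (aromatic): 1 H each → 2
  2 × C: 1 H each → 2
  2 × O: no H
  1 × C: 3 H
  1 × C: 2 H
  1 × C: no H
  1 × Cl: no H
  1 × N: no H
  1 × N (charge +1): no H
  1 × O (charge -1): no H
  Total hydrogens = 9.

9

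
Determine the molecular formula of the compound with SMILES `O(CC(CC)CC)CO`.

C7H16O2

Heavy atoms from the SMILES: 7 C, 2 O.
Implicit hydrogens by atom environment:
  4 × C: 2 H each → 8
  2 × C: 3 H each → 6
  1 × C: 1 H
  1 × O: 1 H
  1 × O: no H
  Total hydrogens = 16.
Molecular formula: C7H16O2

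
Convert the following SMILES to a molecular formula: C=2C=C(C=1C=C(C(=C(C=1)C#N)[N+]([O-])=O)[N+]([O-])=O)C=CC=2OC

C14H9N3O5

Heavy atoms from the SMILES: 14 C, 3 N, 5 O.
Implicit hydrogens by atom environment:
  6 × C (aromatic): 1 H each → 6
  6 × C (aromatic): no H
  3 × O: no H
  2 × N (charge +1): no H
  2 × O (charge -1): no H
  1 × C: 3 H
  1 × C: no H
  1 × N: no H
  Total hydrogens = 9.
Molecular formula: C14H9N3O5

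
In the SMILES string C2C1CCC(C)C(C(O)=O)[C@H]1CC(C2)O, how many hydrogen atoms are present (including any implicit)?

Hydrogens are implicit in SMILES; fill each atom to its normal valence:
  5 × C: 2 H each → 10
  5 × C: 1 H each → 5
  2 × O: 1 H each → 2
  1 × C: 3 H
  1 × C: no H
  1 × O: no H
  Total hydrogens = 20.

20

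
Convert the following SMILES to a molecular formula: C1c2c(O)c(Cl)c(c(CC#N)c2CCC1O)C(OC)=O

Heavy atoms from the SMILES: 14 C, 1 Cl, 1 N, 4 O.
Implicit hydrogens by atom environment:
  6 × C (aromatic): no H
  4 × C: 2 H each → 8
  2 × C: no H
  2 × O: 1 H each → 2
  2 × O: no H
  1 × C: 3 H
  1 × C: 1 H
  1 × Cl: no H
  1 × N: no H
  Total hydrogens = 14.
Molecular formula: C14H14ClNO4

C14H14ClNO4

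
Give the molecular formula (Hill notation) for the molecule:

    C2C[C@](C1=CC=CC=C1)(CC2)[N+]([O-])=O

C11H13NO2

Heavy atoms from the SMILES: 11 C, 1 N, 2 O.
Implicit hydrogens by atom environment:
  5 × C (aromatic): 1 H each → 5
  4 × C: 2 H each → 8
  1 × C: no H
  1 × C (aromatic): no H
  1 × N (charge +1): no H
  1 × O: no H
  1 × O (charge -1): no H
  Total hydrogens = 13.
Molecular formula: C11H13NO2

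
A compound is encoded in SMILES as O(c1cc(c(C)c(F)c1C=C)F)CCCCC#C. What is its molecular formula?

C15H16F2O

Heavy atoms from the SMILES: 15 C, 2 F, 1 O.
Implicit hydrogens by atom environment:
  5 × C: 2 H each → 10
  5 × C (aromatic): no H
  2 × C: 1 H each → 2
  2 × F: no H
  1 × C: 3 H
  1 × C (aromatic): 1 H
  1 × C: no H
  1 × O: no H
  Total hydrogens = 16.
Molecular formula: C15H16F2O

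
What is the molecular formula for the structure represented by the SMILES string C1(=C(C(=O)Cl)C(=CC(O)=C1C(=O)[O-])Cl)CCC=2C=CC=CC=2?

Heavy atoms from the SMILES: 16 C, 2 Cl, 4 O.
Implicit hydrogens by atom environment:
  6 × C (aromatic): 1 H each → 6
  6 × C (aromatic): no H
  2 × C: 2 H each → 4
  2 × C: no H
  2 × Cl: no H
  2 × O: no H
  1 × O: 1 H
  1 × O (charge -1): no H
  Total hydrogens = 11.
Net charge -1.
Molecular formula: C16H11Cl2O4-

C16H11Cl2O4-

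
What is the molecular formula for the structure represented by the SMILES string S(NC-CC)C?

Heavy atoms from the SMILES: 4 C, 1 N, 1 S.
Implicit hydrogens by atom environment:
  2 × C: 3 H each → 6
  2 × C: 2 H each → 4
  1 × N: 1 H
  1 × S: no H
  Total hydrogens = 11.
Molecular formula: C4H11NS

C4H11NS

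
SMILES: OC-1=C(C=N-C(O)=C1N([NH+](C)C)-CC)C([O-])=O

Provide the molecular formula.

C10H15N3O4

Heavy atoms from the SMILES: 10 C, 3 N, 4 O.
Implicit hydrogens by atom environment:
  4 × C (aromatic): no H
  3 × C: 3 H each → 9
  2 × O: 1 H each → 2
  1 × C: 2 H
  1 × C (aromatic): 1 H
  1 × C: no H
  1 × N (charge +1): 1 H
  1 × N (aromatic): no H
  1 × N: no H
  1 × O: no H
  1 × O (charge -1): no H
  Total hydrogens = 15.
Molecular formula: C10H15N3O4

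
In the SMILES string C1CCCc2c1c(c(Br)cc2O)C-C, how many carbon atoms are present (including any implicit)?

12

The symbol for carbon appears 12 times in the SMILES. Lowercase c denotes aromatic carbon and counts toward C.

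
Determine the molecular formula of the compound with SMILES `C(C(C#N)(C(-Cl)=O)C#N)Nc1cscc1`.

Heavy atoms from the SMILES: 9 C, 1 Cl, 3 N, 1 O, 1 S.
Implicit hydrogens by atom environment:
  4 × C: no H
  3 × C (aromatic): 1 H each → 3
  2 × N: no H
  1 × C: 2 H
  1 × C (aromatic): no H
  1 × Cl: no H
  1 × N: 1 H
  1 × O: no H
  1 × S (aromatic): no H
  Total hydrogens = 6.
Molecular formula: C9H6ClN3OS

C9H6ClN3OS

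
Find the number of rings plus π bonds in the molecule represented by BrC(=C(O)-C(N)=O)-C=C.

Molecular formula from the SMILES: C5H6BrNO2.
DoU = (2C + 2 + N − H − X)/2 = (2·5 + 2 + 1 − 6 − 1)/2 = 6/2 = 3.
(Structurally: 0 ring(s) + 3 π bond(s) = 3.)

3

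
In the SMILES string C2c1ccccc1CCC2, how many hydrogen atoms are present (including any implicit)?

12

Hydrogens are implicit in SMILES; fill each atom to its normal valence:
  4 × C: 2 H each → 8
  4 × C (aromatic): 1 H each → 4
  2 × C (aromatic): no H
  Total hydrogens = 12.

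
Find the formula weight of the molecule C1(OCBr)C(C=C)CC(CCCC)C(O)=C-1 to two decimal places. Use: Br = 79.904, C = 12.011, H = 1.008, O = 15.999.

Molecular formula: C13H21BrO2.
M = 1×79.904 + 13×12.011 + 21×1.008 + 2×15.999 = 289.21 g/mol.

289.21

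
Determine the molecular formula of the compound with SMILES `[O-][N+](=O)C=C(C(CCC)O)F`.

C6H10FNO3

Heavy atoms from the SMILES: 6 C, 1 F, 1 N, 3 O.
Implicit hydrogens by atom environment:
  2 × C: 2 H each → 4
  2 × C: 1 H each → 2
  1 × C: 3 H
  1 × C: no H
  1 × F: no H
  1 × N (charge +1): no H
  1 × O: 1 H
  1 × O: no H
  1 × O (charge -1): no H
  Total hydrogens = 10.
Molecular formula: C6H10FNO3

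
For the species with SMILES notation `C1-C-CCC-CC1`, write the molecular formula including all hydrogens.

Heavy atoms from the SMILES: 7 C.
Implicit hydrogens by atom environment:
  7 × C: 2 H each → 14
  Total hydrogens = 14.
Molecular formula: C7H14

C7H14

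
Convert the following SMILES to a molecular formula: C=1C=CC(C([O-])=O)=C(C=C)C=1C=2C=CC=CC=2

Heavy atoms from the SMILES: 15 C, 2 O.
Implicit hydrogens by atom environment:
  8 × C (aromatic): 1 H each → 8
  4 × C (aromatic): no H
  1 × C: 2 H
  1 × C: 1 H
  1 × C: no H
  1 × O: no H
  1 × O (charge -1): no H
  Total hydrogens = 11.
Net charge -1.
Molecular formula: C15H11O2-

C15H11O2-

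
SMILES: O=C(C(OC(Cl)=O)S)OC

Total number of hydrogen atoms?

5

Hydrogens are implicit in SMILES; fill each atom to its normal valence:
  4 × O: no H
  2 × C: no H
  1 × C: 3 H
  1 × C: 1 H
  1 × Cl: no H
  1 × S: 1 H
  Total hydrogens = 5.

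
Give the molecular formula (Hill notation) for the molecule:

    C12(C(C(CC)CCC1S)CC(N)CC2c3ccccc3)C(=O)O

C19H27NO2S

Heavy atoms from the SMILES: 19 C, 1 N, 2 O, 1 S.
Implicit hydrogens by atom environment:
  5 × C: 2 H each → 10
  5 × C: 1 H each → 5
  5 × C (aromatic): 1 H each → 5
  2 × C: no H
  1 × C: 3 H
  1 × C (aromatic): no H
  1 × N: 2 H
  1 × O: 1 H
  1 × O: no H
  1 × S: 1 H
  Total hydrogens = 27.
Molecular formula: C19H27NO2S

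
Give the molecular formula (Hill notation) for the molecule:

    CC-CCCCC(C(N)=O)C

C9H19NO

Heavy atoms from the SMILES: 9 C, 1 N, 1 O.
Implicit hydrogens by atom environment:
  5 × C: 2 H each → 10
  2 × C: 3 H each → 6
  1 × C: 1 H
  1 × C: no H
  1 × N: 2 H
  1 × O: no H
  Total hydrogens = 19.
Molecular formula: C9H19NO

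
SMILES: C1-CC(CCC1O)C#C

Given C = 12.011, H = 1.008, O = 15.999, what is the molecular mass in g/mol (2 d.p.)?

Molecular formula: C8H12O.
M = 8×12.011 + 12×1.008 + 1×15.999 = 124.18 g/mol.

124.18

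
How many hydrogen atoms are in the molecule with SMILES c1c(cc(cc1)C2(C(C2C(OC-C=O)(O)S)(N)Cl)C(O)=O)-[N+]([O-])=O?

Hydrogens are implicit in SMILES; fill each atom to its normal valence:
  4 × C (aromatic): 1 H each → 4
  4 × C: no H
  4 × O: no H
  2 × C: 1 H each → 2
  2 × C (aromatic): no H
  2 × O: 1 H each → 2
  1 × C: 2 H
  1 × Cl: no H
  1 × N: 2 H
  1 × N (charge +1): no H
  1 × O (charge -1): no H
  1 × S: 1 H
  Total hydrogens = 13.

13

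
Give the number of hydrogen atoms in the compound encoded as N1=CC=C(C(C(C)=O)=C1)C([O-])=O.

Hydrogens are implicit in SMILES; fill each atom to its normal valence:
  3 × C (aromatic): 1 H each → 3
  2 × C (aromatic): no H
  2 × C: no H
  2 × O: no H
  1 × C: 3 H
  1 × N (aromatic): no H
  1 × O (charge -1): no H
  Total hydrogens = 6.

6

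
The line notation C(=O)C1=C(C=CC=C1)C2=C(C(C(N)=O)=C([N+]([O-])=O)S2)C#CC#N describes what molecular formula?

Heavy atoms from the SMILES: 15 C, 3 N, 4 O, 1 S.
Implicit hydrogens by atom environment:
  6 × C (aromatic): no H
  4 × C (aromatic): 1 H each → 4
  4 × C: no H
  3 × O: no H
  1 × C: 1 H
  1 × N: 2 H
  1 × N (charge +1): no H
  1 × N: no H
  1 × O (charge -1): no H
  1 × S (aromatic): no H
  Total hydrogens = 7.
Molecular formula: C15H7N3O4S

C15H7N3O4S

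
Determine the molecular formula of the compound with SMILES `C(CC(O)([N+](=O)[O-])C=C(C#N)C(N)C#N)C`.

C9H12N4O3

Heavy atoms from the SMILES: 9 C, 4 N, 3 O.
Implicit hydrogens by atom environment:
  4 × C: no H
  2 × C: 2 H each → 4
  2 × C: 1 H each → 2
  2 × N: no H
  1 × C: 3 H
  1 × N: 2 H
  1 × N (charge +1): no H
  1 × O: 1 H
  1 × O: no H
  1 × O (charge -1): no H
  Total hydrogens = 12.
Molecular formula: C9H12N4O3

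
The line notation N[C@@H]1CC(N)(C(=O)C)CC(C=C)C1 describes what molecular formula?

C10H18N2O

Heavy atoms from the SMILES: 10 C, 2 N, 1 O.
Implicit hydrogens by atom environment:
  4 × C: 2 H each → 8
  3 × C: 1 H each → 3
  2 × C: no H
  2 × N: 2 H each → 4
  1 × C: 3 H
  1 × O: no H
  Total hydrogens = 18.
Molecular formula: C10H18N2O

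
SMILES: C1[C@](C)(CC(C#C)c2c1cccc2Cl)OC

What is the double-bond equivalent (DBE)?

Molecular formula from the SMILES: C14H15ClO.
DoU = (2C + 2 + N − H − X)/2 = (2·14 + 2 + 0 − 15 − 1)/2 = 14/2 = 7.
(Structurally: 2 ring(s) + 5 π bond(s) = 7.)

7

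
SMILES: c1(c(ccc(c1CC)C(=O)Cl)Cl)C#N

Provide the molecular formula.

C10H7Cl2NO

Heavy atoms from the SMILES: 10 C, 2 Cl, 1 N, 1 O.
Implicit hydrogens by atom environment:
  4 × C (aromatic): no H
  2 × C (aromatic): 1 H each → 2
  2 × C: no H
  2 × Cl: no H
  1 × C: 3 H
  1 × C: 2 H
  1 × N: no H
  1 × O: no H
  Total hydrogens = 7.
Molecular formula: C10H7Cl2NO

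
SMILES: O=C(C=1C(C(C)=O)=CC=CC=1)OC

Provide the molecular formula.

C10H10O3

Heavy atoms from the SMILES: 10 C, 3 O.
Implicit hydrogens by atom environment:
  4 × C (aromatic): 1 H each → 4
  3 × O: no H
  2 × C: 3 H each → 6
  2 × C (aromatic): no H
  2 × C: no H
  Total hydrogens = 10.
Molecular formula: C10H10O3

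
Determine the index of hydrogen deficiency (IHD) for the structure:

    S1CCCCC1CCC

Molecular formula from the SMILES: C8H16S.
DoU = (2C + 2 + N − H − X)/2 = (2·8 + 2 + 0 − 16 − 0)/2 = 2/2 = 1.
(Structurally: 1 ring(s) + 0 π bond(s) = 1.)

1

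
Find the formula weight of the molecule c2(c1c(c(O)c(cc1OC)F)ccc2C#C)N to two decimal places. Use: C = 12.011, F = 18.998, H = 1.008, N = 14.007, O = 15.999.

231.23

Molecular formula: C13H10FNO2.
M = 13×12.011 + 1×18.998 + 10×1.008 + 1×14.007 + 2×15.999 = 231.23 g/mol.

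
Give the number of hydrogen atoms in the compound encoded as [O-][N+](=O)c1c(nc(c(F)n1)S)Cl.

1

Hydrogens are implicit in SMILES; fill each atom to its normal valence:
  4 × C (aromatic): no H
  2 × N (aromatic): no H
  1 × Cl: no H
  1 × F: no H
  1 × N (charge +1): no H
  1 × O: no H
  1 × O (charge -1): no H
  1 × S: 1 H
  Total hydrogens = 1.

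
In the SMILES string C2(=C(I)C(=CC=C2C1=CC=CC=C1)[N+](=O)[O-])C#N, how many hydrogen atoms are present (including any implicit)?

7

Hydrogens are implicit in SMILES; fill each atom to its normal valence:
  7 × C (aromatic): 1 H each → 7
  5 × C (aromatic): no H
  1 × C: no H
  1 × I: no H
  1 × N: no H
  1 × N (charge +1): no H
  1 × O: no H
  1 × O (charge -1): no H
  Total hydrogens = 7.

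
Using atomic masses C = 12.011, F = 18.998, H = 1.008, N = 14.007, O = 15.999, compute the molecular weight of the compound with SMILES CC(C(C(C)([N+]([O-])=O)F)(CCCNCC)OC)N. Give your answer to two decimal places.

265.33

Molecular formula: C11H24FN3O3.
M = 11×12.011 + 1×18.998 + 24×1.008 + 3×14.007 + 3×15.999 = 265.33 g/mol.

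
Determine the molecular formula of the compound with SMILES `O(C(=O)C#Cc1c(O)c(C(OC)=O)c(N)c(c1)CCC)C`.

C15H17NO5

Heavy atoms from the SMILES: 15 C, 1 N, 5 O.
Implicit hydrogens by atom environment:
  5 × C (aromatic): no H
  4 × C: no H
  4 × O: no H
  3 × C: 3 H each → 9
  2 × C: 2 H each → 4
  1 × C (aromatic): 1 H
  1 × N: 2 H
  1 × O: 1 H
  Total hydrogens = 17.
Molecular formula: C15H17NO5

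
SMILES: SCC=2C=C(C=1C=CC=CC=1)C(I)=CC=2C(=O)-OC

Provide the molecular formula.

C15H13IO2S

Heavy atoms from the SMILES: 15 C, 1 I, 2 O, 1 S.
Implicit hydrogens by atom environment:
  7 × C (aromatic): 1 H each → 7
  5 × C (aromatic): no H
  2 × O: no H
  1 × C: 3 H
  1 × C: 2 H
  1 × C: no H
  1 × I: no H
  1 × S: 1 H
  Total hydrogens = 13.
Molecular formula: C15H13IO2S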